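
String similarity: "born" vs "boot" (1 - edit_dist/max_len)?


Word 1: "born" (length 4)
Word 2: "boot" (length 4)
One optimal edit sequence:
  1. keep 'b'
  2. keep 'o'
  3. substitute 'r' -> 'o'  (+1)
  4. substitute 'n' -> 't'  (+1)
Edit distance = 2
Max length = max(4, 4) = 4
Similarity = 1 - 2/4
= 0.5000


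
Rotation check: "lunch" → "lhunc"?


Word: "lunch", Candidate: "lhunc"
Method: check if candidate is substring of word+word
"lunchlunch" contains "lhunc"? No
Is rotation = No


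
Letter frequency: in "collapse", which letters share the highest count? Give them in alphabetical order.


Word: "collapse"
Letter counts:
  'a': 1
  'c': 1
  'e': 1
  'l': 2
  'o': 1
  'p': 1
  's': 1
Maximum count = 2
Most frequent = 'l' (2 times each)


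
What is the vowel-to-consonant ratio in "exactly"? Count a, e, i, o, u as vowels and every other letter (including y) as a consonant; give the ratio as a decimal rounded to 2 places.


Word: "exactly"
Vowels (a,e,i,o,u): 2
Consonants: 5
Ratio = 2/5
= 0.40


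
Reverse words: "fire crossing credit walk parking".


Original: "fire crossing credit walk parking"
Words (1..n): fire | crossing | credit | walk | parking
Reversed (n..1): parking | walk | credit | crossing | fire
Result = "parking walk credit crossing fire"


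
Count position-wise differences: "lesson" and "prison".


Comparing character by character (same length = 6):
  Pos 0: 'l' vs 'p' !=
  Pos 1: 'e' vs 'r' !=
  Pos 2: 's' vs 'i' !=
  Pos 3: 's' vs 's' =
  Pos 4: 'o' vs 'o' =
  Pos 5: 'n' vs 'n' =
Hamming distance = 3


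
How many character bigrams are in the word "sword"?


Word: "sword" (length 5)
Number of 2-grams = length - 2 + 1 = 5 - 2 + 1
= 4


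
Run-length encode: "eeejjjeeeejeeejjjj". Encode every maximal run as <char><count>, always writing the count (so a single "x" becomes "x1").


String: "eeejjjeeeejeeejjjj"
Scanning for consecutive runs:
  'e' x 3
  'j' x 3
  'e' x 4
  'j' x 1
  'e' x 3
  'j' x 4
RLE = "e3j3e4j1e3j4"


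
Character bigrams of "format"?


Word: "format" (length 6)
Number of bigrams = 6 - 2 + 1 = 5
  Position 0: "fo"
  Position 1: "or"
  Position 2: "rm"
  Position 3: "ma"
  Position 4: "at"
Bigrams = "fo", "or", "rm", "ma", "at"


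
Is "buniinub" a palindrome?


Word: "buniinub"
Reversed: "buniinub"
Forward == Backward? buniinub == buniinub
Palindrome = Yes


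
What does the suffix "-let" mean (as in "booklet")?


Suffix: -let
Example: booklet = book + -let
Meaning = small


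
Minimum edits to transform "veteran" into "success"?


Word 1: "veteran" (length 7)
Word 2: "success" (length 7)
One optimal edit sequence (insert/delete/substitute each cost 1):
  1. substitute 'v' -> 's'  (+1)
  2. substitute 'e' -> 'u'  (+1)
  3. substitute 't' -> 'c'  (+1)
  4. substitute 'e' -> 'c'  (+1)
  5. substitute 'r' -> 'e'  (+1)
  6. substitute 'a' -> 's'  (+1)
  7. substitute 'n' -> 's'  (+1)
Total edit operations: 7
Edit distance = 7


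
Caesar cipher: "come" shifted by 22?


Word: "come"
Shift: 22
Each letter → (letter + shift) mod 26:
  'c' (2) + 22 = 24 → 'y'
  'o' (14) + 22 = 10 → 'k'
  'm' (12) + 22 = 8 → 'i'
  'e' (4) + 22 = 0 → 'a'
Result = "ykia"


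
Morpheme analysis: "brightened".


Word: "brightened"
Morphemes: bright | -en | -ed
Each morpheme carries meaning
= 3 morphemes


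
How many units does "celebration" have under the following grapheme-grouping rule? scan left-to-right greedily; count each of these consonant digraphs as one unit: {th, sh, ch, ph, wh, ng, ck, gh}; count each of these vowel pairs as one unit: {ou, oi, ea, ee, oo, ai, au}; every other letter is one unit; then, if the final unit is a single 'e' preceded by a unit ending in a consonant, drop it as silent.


Word: "celebration" (11 letters)
Left-to-right scan:
  [1] 'c' (letter)
  [2] 'e' (letter)
  [3] 'l' (letter)
  [4] 'e' (letter)
  [5] 'b' (letter)
  [6] 'r' (letter)
  [7] 'a' (letter)
  [8] 't' (letter)
  [9] 'i' (letter)
  [10] 'o' (letter)
  [11] 'n' (letter)
Units from scan: 11
Sound units = 11 units


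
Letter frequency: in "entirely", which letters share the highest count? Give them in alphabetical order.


Word: "entirely"
Letter counts:
  'e': 2
  'i': 1
  'l': 1
  'n': 1
  'r': 1
  't': 1
  'y': 1
Maximum count = 2
Most frequent = 'e' (2 times each)


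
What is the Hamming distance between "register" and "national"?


Comparing character by character (same length = 8):
  Pos 0: 'r' vs 'n' !=
  Pos 1: 'e' vs 'a' !=
  Pos 2: 'g' vs 't' !=
  Pos 3: 'i' vs 'i' =
  Pos 4: 's' vs 'o' !=
  Pos 5: 't' vs 'n' !=
  Pos 6: 'e' vs 'a' !=
  Pos 7: 'r' vs 'l' !=
Hamming distance = 7


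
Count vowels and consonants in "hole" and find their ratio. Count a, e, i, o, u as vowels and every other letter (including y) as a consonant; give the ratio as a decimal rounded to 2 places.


Word: "hole"
Vowels (a,e,i,o,u): 2
Consonants: 2
Ratio = 2/2
= 1.00


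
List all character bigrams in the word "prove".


Word: "prove" (length 5)
Number of bigrams = 5 - 2 + 1 = 4
  Position 0: "pr"
  Position 1: "ro"
  Position 2: "ov"
  Position 3: "ve"
Bigrams = "pr", "ro", "ov", "ve"


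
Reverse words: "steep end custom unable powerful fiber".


Original: "steep end custom unable powerful fiber"
Words (1..n): steep | end | custom | unable | powerful | fiber
Reversed (n..1): fiber | powerful | unable | custom | end | steep
Result = "fiber powerful unable custom end steep"


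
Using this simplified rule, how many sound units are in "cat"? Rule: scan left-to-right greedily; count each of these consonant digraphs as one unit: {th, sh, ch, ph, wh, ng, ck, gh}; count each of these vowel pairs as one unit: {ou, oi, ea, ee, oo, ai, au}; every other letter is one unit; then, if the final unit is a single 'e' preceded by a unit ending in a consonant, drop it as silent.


Word: "cat" (3 letters)
Left-to-right scan:
  (1) 'c' (letter)
  (2) 'a' (letter)
  (3) 't' (letter)
Units from scan: 3
Sound units = 3 units


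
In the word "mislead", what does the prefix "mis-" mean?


Prefix: mis-
As in: mislead -> mis- + lead
Meaning = wrongly


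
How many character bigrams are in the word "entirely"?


Word: "entirely" (length 8)
Number of 2-grams = length - 2 + 1 = 8 - 2 + 1
= 7


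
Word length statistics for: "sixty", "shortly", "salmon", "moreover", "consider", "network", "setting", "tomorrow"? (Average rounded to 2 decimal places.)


Lengths: "sixty"=5, "shortly"=7, "salmon"=6, "moreover"=8, "consider"=8, "network"=7, "setting"=7, "tomorrow"=8
Sum = 56, Count = 8
Average = 56/8 = 7.00
= avg=7.00, min=5, max=8


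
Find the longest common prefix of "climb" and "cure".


Word 1: "climb"
Word 2: "cure"
Comparing from start:
  Pos 0: 'c' == 'c'
  Pos 1: 'l' != 'u' (stop)
LCP = "c" (length 1)


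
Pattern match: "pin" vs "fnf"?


Pattern of "pin": [0, 1, 2]
Pattern of "fnf": [0, 1, 0]
Patterns do not match
Same pattern = No


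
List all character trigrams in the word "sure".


Word: "sure" (length 4)
Number of trigrams = 4 - 3 + 1 = 2
  Position 0: "sur"
  Position 1: "ure"
Trigrams = "sur", "ure"


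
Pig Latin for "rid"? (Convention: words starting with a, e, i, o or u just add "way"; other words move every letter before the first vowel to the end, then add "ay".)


Word: "rid"
Starts with consonant(s) → move to end, add 'ay'
Consonant cluster: "r"
Pig Latin = "idray"


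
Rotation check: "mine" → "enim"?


Word: "mine", Candidate: "enim"
Method: check if candidate is substring of word+word
"minemine" contains "enim"? No
Is rotation = No


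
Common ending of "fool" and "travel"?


Word 1: "fool"
Word 2: "travel"
Comparing from end:
  Pos -1: 'l' == 'l'
  Pos -2: 'o' != 'e' (stop)
LCS = "l" (length 1)


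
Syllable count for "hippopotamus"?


Word: "hippopotamus"
Syllable breakdown: hip / po / pot / a / mus
Counting: 5 parts
= 5 syllables


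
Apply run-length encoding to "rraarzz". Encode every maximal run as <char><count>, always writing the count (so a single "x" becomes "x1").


String: "rraarzz"
Scanning for consecutive runs:
  'r' x 2
  'a' x 2
  'r' x 1
  'z' x 2
RLE = "r2a2r1z2"


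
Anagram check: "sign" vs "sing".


Word 1: "sign" → sorted: gins
Word 2: "sing" → sorted: gins
Same letters? gins == gins
Anagram = Yes


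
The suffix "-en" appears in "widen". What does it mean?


Suffix: -en
Example: widen = wide + -en, with a spelling change
Meaning = to make / become


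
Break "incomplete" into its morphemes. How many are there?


Word: "incomplete"
Morphemes: in- + complete
Each morpheme carries meaning
= 2 morphemes


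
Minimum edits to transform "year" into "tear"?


Word 1: "year" (length 4)
Word 2: "tear" (length 4)
One optimal edit sequence (insert/delete/substitute each cost 1):
  1. substitute 'y' -> 't'  (+1)
  2. keep 'e'
  3. keep 'a'
  4. keep 'r'
Total edit operations: 1
Edit distance = 1


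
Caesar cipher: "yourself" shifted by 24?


Word: "yourself"
Shift: 24
Each letter → (letter + shift) mod 26:
  'y' (24) + 24 = 22 → 'w'
  'o' (14) + 24 = 12 → 'm'
  'u' (20) + 24 = 18 → 's'
  'r' (17) + 24 = 15 → 'p'
  's' (18) + 24 = 16 → 'q'
  'e' (4) + 24 = 2 → 'c'
  'l' (11) + 24 = 9 → 'j'
  'f' (5) + 24 = 3 → 'd'
Result = "wmspqcjd"


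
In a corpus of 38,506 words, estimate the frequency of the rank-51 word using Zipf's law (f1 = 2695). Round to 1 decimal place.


Zipf's law: f(r) = f(1) / r
f(1) = 2695
f(51) = 2695 / 51
= 52.8 occurrences


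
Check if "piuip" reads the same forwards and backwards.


Word: "piuip"
Reversed: "piuip"
Forward == Backward? piuip == piuip
Palindrome = Yes


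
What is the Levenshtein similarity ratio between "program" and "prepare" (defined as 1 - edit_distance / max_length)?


Word 1: "program" (length 7)
Word 2: "prepare" (length 7)
One optimal edit sequence:
  1. keep 'p'
  2. keep 'r'
  3. substitute 'o' -> 'e'  (+1)
  4. substitute 'g' -> 'p'  (+1)
  5. substitute 'r' -> 'a'  (+1)
  6. substitute 'a' -> 'r'  (+1)
  7. substitute 'm' -> 'e'  (+1)
Edit distance = 5
Max length = max(7, 7) = 7
Similarity = 1 - 5/7
= 0.2857


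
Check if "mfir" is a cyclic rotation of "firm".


Word: "firm", Candidate: "mfir"
Method: check if candidate is substring of word+word
"firmfirm" contains "mfir"? Yes
Is rotation = Yes


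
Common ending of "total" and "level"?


Word 1: "total"
Word 2: "level"
Comparing from end:
  Pos -1: 'l' == 'l'
  Pos -2: 'a' != 'e' (stop)
LCS = "l" (length 1)


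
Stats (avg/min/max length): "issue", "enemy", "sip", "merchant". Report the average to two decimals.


Lengths: "issue"=5, "enemy"=5, "sip"=3, "merchant"=8
Sum = 21, Count = 4
Average = 21/4 = 5.25
= avg=5.25, min=3, max=8


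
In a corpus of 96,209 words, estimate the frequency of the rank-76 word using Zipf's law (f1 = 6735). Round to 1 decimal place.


Zipf's law: f(r) = f(1) / r
f(1) = 6735
f(76) = 6735 / 76
= 88.6 occurrences


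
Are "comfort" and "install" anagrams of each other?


Word 1: "comfort" → sorted: cfmoort
Word 2: "install" → sorted: aillnst
Same letters? cfmoort != aillnst
Anagram = No


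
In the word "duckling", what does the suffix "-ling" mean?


Suffix: -ling
Example: duckling (duck + -ling)
Meaning = small / young


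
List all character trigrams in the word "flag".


Word: "flag" (length 4)
Number of trigrams = 4 - 3 + 1 = 2
  Position 0: "fla"
  Position 1: "lag"
Trigrams = "fla", "lag"


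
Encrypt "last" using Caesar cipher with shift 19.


Word: "last"
Shift: 19
Each letter → (letter + shift) mod 26:
  'l' (11) + 19 = 4 → 'e'
  'a' (0) + 19 = 19 → 't'
  's' (18) + 19 = 11 → 'l'
  't' (19) + 19 = 12 → 'm'
Result = "etlm"


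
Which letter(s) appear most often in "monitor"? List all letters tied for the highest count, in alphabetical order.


Word: "monitor"
Letter counts:
  'i': 1
  'm': 1
  'n': 1
  'o': 2
  'r': 1
  't': 1
Maximum count = 2
Most frequent = 'o' (2 times each)


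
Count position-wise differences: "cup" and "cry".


Comparing character by character (same length = 3):
  Pos 0: 'c' vs 'c' =
  Pos 1: 'u' vs 'r' !=
  Pos 2: 'p' vs 'y' !=
Hamming distance = 2


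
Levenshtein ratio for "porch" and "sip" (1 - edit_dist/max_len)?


Word 1: "porch" (length 5)
Word 2: "sip" (length 3)
One optimal edit sequence:
  1. delete 'p'  (+1)
  2. delete 'o'  (+1)
  3. substitute 'r' -> 's'  (+1)
  4. substitute 'c' -> 'i'  (+1)
  5. substitute 'h' -> 'p'  (+1)
Edit distance = 5
Max length = max(5, 3) = 5
Similarity = 1 - 5/5
= 0.0000


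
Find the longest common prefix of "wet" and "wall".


Word 1: "wet"
Word 2: "wall"
Comparing from start:
  Pos 0: 'w' == 'w'
  Pos 1: 'e' != 'a' (stop)
LCP = "w" (length 1)


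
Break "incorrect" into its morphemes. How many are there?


Word: "incorrect"
Morphemes: in- | correct
Each morpheme carries meaning
= 2 morphemes


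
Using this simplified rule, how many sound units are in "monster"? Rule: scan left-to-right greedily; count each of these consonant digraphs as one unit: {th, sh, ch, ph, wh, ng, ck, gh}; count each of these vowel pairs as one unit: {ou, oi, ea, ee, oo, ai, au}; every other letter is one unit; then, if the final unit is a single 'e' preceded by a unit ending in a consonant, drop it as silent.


Word: "monster" (7 letters)
Left-to-right scan:
  1. 'm' (letter)
  2. 'o' (letter)
  3. 'n' (letter)
  4. 's' (letter)
  5. 't' (letter)
  6. 'e' (letter)
  7. 'r' (letter)
Units from scan: 7
Sound units = 7 units


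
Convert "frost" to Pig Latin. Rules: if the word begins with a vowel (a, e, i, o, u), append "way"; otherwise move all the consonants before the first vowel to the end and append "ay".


Word: "frost"
Starts with consonant(s) → move to end, add 'ay'
Consonant cluster: "fr"
Pig Latin = "ostfray"


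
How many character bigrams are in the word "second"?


Word: "second" (length 6)
Number of 2-grams = length - 2 + 1 = 6 - 2 + 1
= 5


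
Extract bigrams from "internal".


Word: "internal" (length 8)
Number of bigrams = 8 - 2 + 1 = 7
  Position 0: "in"
  Position 1: "nt"
  Position 2: "te"
  Position 3: "er"
  Position 4: "rn"
  Position 5: "na"
  Position 6: "al"
Bigrams = "in", "nt", "te", "er", "rn", "na", "al"


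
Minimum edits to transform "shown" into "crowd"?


Word 1: "shown" (length 5)
Word 2: "crowd" (length 5)
One optimal edit sequence (insert/delete/substitute each cost 1):
  1. substitute 's' -> 'c'  (+1)
  2. substitute 'h' -> 'r'  (+1)
  3. keep 'o'
  4. keep 'w'
  5. substitute 'n' -> 'd'  (+1)
Total edit operations: 3
Edit distance = 3


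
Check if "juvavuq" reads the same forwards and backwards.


Word: "juvavuq"
Reversed: "quvavuj"
Forward == Backward? juvavuq != quvavuj
Palindrome = No


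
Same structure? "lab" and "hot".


Pattern of "lab": [0, 1, 2]
Pattern of "hot": [0, 1, 2]
Patterns match
Same pattern = Yes


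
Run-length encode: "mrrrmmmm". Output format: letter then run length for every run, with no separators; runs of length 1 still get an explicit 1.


String: "mrrrmmmm"
Scanning for consecutive runs:
  'm' x 1
  'r' x 3
  'm' x 4
RLE = "m1r3m4"


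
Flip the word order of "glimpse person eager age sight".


Original: "glimpse person eager age sight"
Words (1..n): glimpse | person | eager | age | sight
Reversed (n..1): sight | age | eager | person | glimpse
Result = "sight age eager person glimpse"


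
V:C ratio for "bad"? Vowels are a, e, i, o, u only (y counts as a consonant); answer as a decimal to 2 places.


Word: "bad"
Vowels (a,e,i,o,u): 1
Consonants: 2
Ratio = 1/2
= 0.50


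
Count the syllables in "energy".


Word: "energy"
Syllable breakdown: en | er | gy
Counting: 3 parts
= 3 syllables


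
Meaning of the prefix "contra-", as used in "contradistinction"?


Prefix: contra-
As in: contradistinction -> contra- + distinction
Meaning = against


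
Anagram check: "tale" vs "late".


Word 1: "tale" → sorted: aelt
Word 2: "late" → sorted: aelt
Same letters? aelt == aelt
Anagram = Yes


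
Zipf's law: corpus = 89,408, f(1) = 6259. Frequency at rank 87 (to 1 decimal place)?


Zipf's law: f(r) = f(1) / r
f(1) = 6259
f(87) = 6259 / 87
= 71.9 occurrences


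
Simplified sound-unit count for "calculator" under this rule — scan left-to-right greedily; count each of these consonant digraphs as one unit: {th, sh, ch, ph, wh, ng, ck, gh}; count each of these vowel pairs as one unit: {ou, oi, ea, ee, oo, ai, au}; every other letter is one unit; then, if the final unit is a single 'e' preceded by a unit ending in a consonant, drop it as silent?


Word: "calculator" (10 letters)
Left-to-right scan:
  [1] 'c' (letter)
  [2] 'a' (letter)
  [3] 'l' (letter)
  [4] 'c' (letter)
  [5] 'u' (letter)
  [6] 'l' (letter)
  [7] 'a' (letter)
  [8] 't' (letter)
  [9] 'o' (letter)
  [10] 'r' (letter)
Units from scan: 10
Sound units = 10 units


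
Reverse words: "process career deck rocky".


Original: "process career deck rocky"
Words (1..n): process | career | deck | rocky
Reversed (n..1): rocky | deck | career | process
Result = "rocky deck career process"


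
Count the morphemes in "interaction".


Word: "interaction"
Morphemes: inter- / act / -ion
Each morpheme carries meaning
= 3 morphemes


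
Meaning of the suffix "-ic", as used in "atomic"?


Suffix: -ic
As in: atomic -> atom + -ic
Meaning = relating to


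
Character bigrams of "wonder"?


Word: "wonder" (length 6)
Number of bigrams = 6 - 2 + 1 = 5
  Position 0: "wo"
  Position 1: "on"
  Position 2: "nd"
  Position 3: "de"
  Position 4: "er"
Bigrams = "wo", "on", "nd", "de", "er"


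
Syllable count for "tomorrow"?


Word: "tomorrow"
Syllable breakdown: to | mor | row
Counting: 3 parts
= 3 syllables


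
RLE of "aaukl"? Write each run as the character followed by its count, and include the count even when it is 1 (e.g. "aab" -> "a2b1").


String: "aaukl"
Scanning for consecutive runs:
  'a' x 2
  'u' x 1
  'k' x 1
  'l' x 1
RLE = "a2u1k1l1"


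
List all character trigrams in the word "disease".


Word: "disease" (length 7)
Number of trigrams = 7 - 3 + 1 = 5
  Position 0: "dis"
  Position 1: "ise"
  Position 2: "sea"
  Position 3: "eas"
  Position 4: "ase"
Trigrams = "dis", "ise", "sea", "eas", "ase"


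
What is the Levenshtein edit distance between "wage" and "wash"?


Word 1: "wage" (length 4)
Word 2: "wash" (length 4)
One optimal edit sequence (insert/delete/substitute each cost 1):
  1. keep 'w'
  2. keep 'a'
  3. substitute 'g' -> 's'  (+1)
  4. substitute 'e' -> 'h'  (+1)
Total edit operations: 2
Edit distance = 2


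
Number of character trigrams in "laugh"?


Word: "laugh" (length 5)
Number of 3-grams = length - 3 + 1 = 5 - 3 + 1
= 3


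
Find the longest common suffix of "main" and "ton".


Word 1: "main"
Word 2: "ton"
Comparing from end:
  Pos -1: 'n' == 'n'
  Pos -2: 'i' != 'o' (stop)
LCS = "n" (length 1)


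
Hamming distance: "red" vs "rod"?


Comparing character by character (same length = 3):
  Pos 0: 'r' vs 'r' =
  Pos 1: 'e' vs 'o' !=
  Pos 2: 'd' vs 'd' =
Hamming distance = 1


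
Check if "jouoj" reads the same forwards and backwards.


Word: "jouoj"
Reversed: "jouoj"
Forward == Backward? jouoj == jouoj
Palindrome = Yes


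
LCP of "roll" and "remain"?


Word 1: "roll"
Word 2: "remain"
Comparing from start:
  Pos 0: 'r' == 'r'
  Pos 1: 'o' != 'e' (stop)
LCP = "r" (length 1)


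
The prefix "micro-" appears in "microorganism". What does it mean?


Prefix: micro-
As in: microorganism -> micro- + organism
Meaning = small


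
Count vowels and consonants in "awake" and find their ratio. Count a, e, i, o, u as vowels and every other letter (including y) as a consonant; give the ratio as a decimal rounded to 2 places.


Word: "awake"
Vowels (a,e,i,o,u): 3
Consonants: 2
Ratio = 3/2
= 1.50


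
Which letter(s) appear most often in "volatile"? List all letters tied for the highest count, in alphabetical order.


Word: "volatile"
Letter counts:
  'a': 1
  'e': 1
  'i': 1
  'l': 2
  'o': 1
  't': 1
  'v': 1
Maximum count = 2
Most frequent = 'l' (2 times each)


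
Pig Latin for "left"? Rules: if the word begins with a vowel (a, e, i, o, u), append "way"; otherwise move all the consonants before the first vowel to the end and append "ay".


Word: "left"
Starts with consonant(s) → move to end, add 'ay'
Consonant cluster: "l"
Pig Latin = "eftlay"


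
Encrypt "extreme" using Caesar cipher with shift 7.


Word: "extreme"
Shift: 7
Each letter → (letter + shift) mod 26:
  'e' (4) + 7 = 11 → 'l'
  'x' (23) + 7 = 4 → 'e'
  't' (19) + 7 = 0 → 'a'
  'r' (17) + 7 = 24 → 'y'
  'e' (4) + 7 = 11 → 'l'
  'm' (12) + 7 = 19 → 't'
  'e' (4) + 7 = 11 → 'l'
Result = "leayltl"


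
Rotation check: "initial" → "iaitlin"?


Word: "initial", Candidate: "iaitlin"
Method: check if candidate is substring of word+word
"initialinitial" contains "iaitlin"? No
Is rotation = No


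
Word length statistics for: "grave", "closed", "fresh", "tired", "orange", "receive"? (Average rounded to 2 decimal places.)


Lengths: "grave"=5, "closed"=6, "fresh"=5, "tired"=5, "orange"=6, "receive"=7
Sum = 34, Count = 6
Average = 34/6 = 5.67
= avg=5.67, min=5, max=7


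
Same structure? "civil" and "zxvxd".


Pattern of "civil": [0, 1, 2, 1, 3]
Pattern of "zxvxd": [0, 1, 2, 1, 3]
Patterns match
Same pattern = Yes


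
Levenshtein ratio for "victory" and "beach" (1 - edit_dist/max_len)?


Word 1: "victory" (length 7)
Word 2: "beach" (length 5)
One optimal edit sequence:
  1. delete 'v'  (+1)
  2. delete 'i'  (+1)
  3. substitute 'c' -> 'b'  (+1)
  4. substitute 't' -> 'e'  (+1)
  5. substitute 'o' -> 'a'  (+1)
  6. substitute 'r' -> 'c'  (+1)
  7. substitute 'y' -> 'h'  (+1)
Edit distance = 7
Max length = max(7, 5) = 7
Similarity = 1 - 7/7
= 0.0000


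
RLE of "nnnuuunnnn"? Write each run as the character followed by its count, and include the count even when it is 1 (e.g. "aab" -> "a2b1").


String: "nnnuuunnnn"
Scanning for consecutive runs:
  'n' x 3
  'u' x 3
  'n' x 4
RLE = "n3u3n4"


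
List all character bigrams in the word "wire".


Word: "wire" (length 4)
Number of bigrams = 4 - 2 + 1 = 3
  Position 0: "wi"
  Position 1: "ir"
  Position 2: "re"
Bigrams = "wi", "ir", "re"


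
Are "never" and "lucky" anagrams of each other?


Word 1: "never" → sorted: eenrv
Word 2: "lucky" → sorted: ckluy
Same letters? eenrv != ckluy
Anagram = No


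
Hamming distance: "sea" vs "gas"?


Comparing character by character (same length = 3):
  Pos 0: 's' vs 'g' !=
  Pos 1: 'e' vs 'a' !=
  Pos 2: 'a' vs 's' !=
Hamming distance = 3


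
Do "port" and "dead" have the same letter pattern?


Pattern of "port": [0, 1, 2, 3]
Pattern of "dead": [0, 1, 2, 0]
Patterns do not match
Same pattern = No


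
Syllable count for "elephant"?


Word: "elephant"
Syllable breakdown: el | e | phant
Counting: 3 parts
= 3 syllables


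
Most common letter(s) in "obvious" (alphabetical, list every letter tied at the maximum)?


Word: "obvious"
Letter counts:
  'b': 1
  'i': 1
  'o': 2
  's': 1
  'u': 1
  'v': 1
Maximum count = 2
Most frequent = 'o' (2 times each)


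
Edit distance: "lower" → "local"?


Word 1: "lower" (length 5)
Word 2: "local" (length 5)
One optimal edit sequence (insert/delete/substitute each cost 1):
  1. keep 'l'
  2. keep 'o'
  3. substitute 'w' -> 'c'  (+1)
  4. substitute 'e' -> 'a'  (+1)
  5. substitute 'r' -> 'l'  (+1)
Total edit operations: 3
Edit distance = 3


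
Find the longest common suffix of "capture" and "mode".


Word 1: "capture"
Word 2: "mode"
Comparing from end:
  Pos -1: 'e' == 'e'
  Pos -2: 'r' != 'd' (stop)
LCS = "e" (length 1)


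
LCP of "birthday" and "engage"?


Word 1: "birthday"
Word 2: "engage"
Comparing from start:
  Pos 0: 'b' != 'e' (stop)
LCP = "" (length 0)


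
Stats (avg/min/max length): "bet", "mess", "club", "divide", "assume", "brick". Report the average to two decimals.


Lengths: "bet"=3, "mess"=4, "club"=4, "divide"=6, "assume"=6, "brick"=5
Sum = 28, Count = 6
Average = 28/6 = 4.67
= avg=4.67, min=3, max=6


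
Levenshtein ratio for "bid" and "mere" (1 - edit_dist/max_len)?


Word 1: "bid" (length 3)
Word 2: "mere" (length 4)
One optimal edit sequence:
  1. insert 'm'  (+1)
  2. substitute 'b' -> 'e'  (+1)
  3. substitute 'i' -> 'r'  (+1)
  4. substitute 'd' -> 'e'  (+1)
Edit distance = 4
Max length = max(3, 4) = 4
Similarity = 1 - 4/4
= 0.0000


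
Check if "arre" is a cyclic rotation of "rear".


Word: "rear", Candidate: "arre"
Method: check if candidate is substring of word+word
"rearrear" contains "arre"? Yes
Is rotation = Yes


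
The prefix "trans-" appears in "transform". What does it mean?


Prefix: trans-
As in: transform -> trans- + form
Meaning = across


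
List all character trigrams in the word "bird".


Word: "bird" (length 4)
Number of trigrams = 4 - 3 + 1 = 2
  Position 0: "bir"
  Position 1: "ird"
Trigrams = "bir", "ird"


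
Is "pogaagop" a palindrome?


Word: "pogaagop"
Reversed: "pogaagop"
Forward == Backward? pogaagop == pogaagop
Palindrome = Yes


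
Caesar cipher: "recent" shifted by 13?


Word: "recent"
Shift: 13
Each letter → (letter + shift) mod 26:
  'r' (17) + 13 = 4 → 'e'
  'e' (4) + 13 = 17 → 'r'
  'c' (2) + 13 = 15 → 'p'
  'e' (4) + 13 = 17 → 'r'
  'n' (13) + 13 = 0 → 'a'
  't' (19) + 13 = 6 → 'g'
Result = "erprag"


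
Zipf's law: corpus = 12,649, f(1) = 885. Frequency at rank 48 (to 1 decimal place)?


Zipf's law: f(r) = f(1) / r
f(1) = 885
f(48) = 885 / 48
= 18.4 occurrences


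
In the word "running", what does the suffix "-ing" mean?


Suffix: -ing
As in: running -> run + -ing, with a spelling change
Meaning = present participle


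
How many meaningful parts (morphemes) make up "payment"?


Word: "payment"
Morphemes: pay / -ment
Each morpheme carries meaning
= 2 morphemes


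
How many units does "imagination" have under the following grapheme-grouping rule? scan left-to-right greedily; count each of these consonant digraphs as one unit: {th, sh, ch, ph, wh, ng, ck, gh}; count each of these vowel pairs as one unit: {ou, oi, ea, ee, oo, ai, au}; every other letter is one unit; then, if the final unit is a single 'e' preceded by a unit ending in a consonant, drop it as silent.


Word: "imagination" (11 letters)
Left-to-right scan:
  [1] 'i' (letter)
  [2] 'm' (letter)
  [3] 'a' (letter)
  [4] 'g' (letter)
  [5] 'i' (letter)
  [6] 'n' (letter)
  [7] 'a' (letter)
  [8] 't' (letter)
  [9] 'i' (letter)
  [10] 'o' (letter)
  [11] 'n' (letter)
Units from scan: 11
Sound units = 11 units


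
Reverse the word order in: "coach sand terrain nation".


Original: "coach sand terrain nation"
Words (1..n): coach | sand | terrain | nation
Reversed (n..1): nation | terrain | sand | coach
Result = "nation terrain sand coach"


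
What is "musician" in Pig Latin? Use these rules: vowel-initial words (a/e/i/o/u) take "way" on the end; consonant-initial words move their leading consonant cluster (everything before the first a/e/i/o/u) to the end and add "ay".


Word: "musician"
Starts with consonant(s) → move to end, add 'ay'
Consonant cluster: "m"
Pig Latin = "usicianmay"


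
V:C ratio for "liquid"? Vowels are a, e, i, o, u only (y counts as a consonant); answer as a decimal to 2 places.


Word: "liquid"
Vowels (a,e,i,o,u): 3
Consonants: 3
Ratio = 3/3
= 1.00


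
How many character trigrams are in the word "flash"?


Word: "flash" (length 5)
Number of 3-grams = length - 3 + 1 = 5 - 3 + 1
= 3


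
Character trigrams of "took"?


Word: "took" (length 4)
Number of trigrams = 4 - 3 + 1 = 2
  Position 0: "too"
  Position 1: "ook"
Trigrams = "too", "ook"


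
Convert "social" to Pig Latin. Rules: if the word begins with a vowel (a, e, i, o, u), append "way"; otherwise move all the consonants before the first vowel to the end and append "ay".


Word: "social"
Starts with consonant(s) → move to end, add 'ay'
Consonant cluster: "s"
Pig Latin = "ocialsay"


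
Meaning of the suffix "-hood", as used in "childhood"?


Suffix: -hood
Example: childhood (child + -hood)
Meaning = state / condition


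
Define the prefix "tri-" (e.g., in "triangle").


Prefix: tri-
As in: triangle -> tri- + angle
Meaning = three


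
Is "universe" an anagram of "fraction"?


Word 1: "fraction" → sorted: acfinort
Word 2: "universe" → sorted: eeinrsuv
Same letters? acfinort != eeinrsuv
Anagram = No


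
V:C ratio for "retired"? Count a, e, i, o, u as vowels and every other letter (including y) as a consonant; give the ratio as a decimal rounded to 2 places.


Word: "retired"
Vowels (a,e,i,o,u): 3
Consonants: 4
Ratio = 3/4
= 0.75


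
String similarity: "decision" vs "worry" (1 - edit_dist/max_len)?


Word 1: "decision" (length 8)
Word 2: "worry" (length 5)
One optimal edit sequence:
  1. delete 'd'  (+1)
  2. delete 'e'  (+1)
  3. delete 'c'  (+1)
  4. substitute 'i' -> 'w'  (+1)
  5. substitute 's' -> 'o'  (+1)
  6. substitute 'i' -> 'r'  (+1)
  7. substitute 'o' -> 'r'  (+1)
  8. substitute 'n' -> 'y'  (+1)
Edit distance = 8
Max length = max(8, 5) = 8
Similarity = 1 - 8/8
= 0.0000


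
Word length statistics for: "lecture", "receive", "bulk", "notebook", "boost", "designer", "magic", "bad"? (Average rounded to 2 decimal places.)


Lengths: "lecture"=7, "receive"=7, "bulk"=4, "notebook"=8, "boost"=5, "designer"=8, "magic"=5, "bad"=3
Sum = 47, Count = 8
Average = 47/8 = 5.88
= avg=5.88, min=3, max=8


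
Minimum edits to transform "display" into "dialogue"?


Word 1: "display" (length 7)
Word 2: "dialogue" (length 8)
One optimal edit sequence (insert/delete/substitute each cost 1):
  1. keep 'd'
  2. keep 'i'
  3. insert 'a'  (+1)
  4. substitute 's' -> 'l'  (+1)
  5. substitute 'p' -> 'o'  (+1)
  6. substitute 'l' -> 'g'  (+1)
  7. substitute 'a' -> 'u'  (+1)
  8. substitute 'y' -> 'e'  (+1)
Total edit operations: 6
Edit distance = 6


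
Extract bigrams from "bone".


Word: "bone" (length 4)
Number of bigrams = 4 - 2 + 1 = 3
  Position 0: "bo"
  Position 1: "on"
  Position 2: "ne"
Bigrams = "bo", "on", "ne"


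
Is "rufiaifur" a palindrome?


Word: "rufiaifur"
Reversed: "rufiaifur"
Forward == Backward? rufiaifur == rufiaifur
Palindrome = Yes


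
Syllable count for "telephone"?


Word: "telephone"
Syllable breakdown: tel | e | phone
Counting: 3 parts
= 3 syllables


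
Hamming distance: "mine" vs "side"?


Comparing character by character (same length = 4):
  Pos 0: 'm' vs 's' !=
  Pos 1: 'i' vs 'i' =
  Pos 2: 'n' vs 'd' !=
  Pos 3: 'e' vs 'e' =
Hamming distance = 2


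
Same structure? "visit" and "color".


Pattern of "visit": [0, 1, 2, 1, 3]
Pattern of "color": [0, 1, 2, 1, 3]
Patterns match
Same pattern = Yes


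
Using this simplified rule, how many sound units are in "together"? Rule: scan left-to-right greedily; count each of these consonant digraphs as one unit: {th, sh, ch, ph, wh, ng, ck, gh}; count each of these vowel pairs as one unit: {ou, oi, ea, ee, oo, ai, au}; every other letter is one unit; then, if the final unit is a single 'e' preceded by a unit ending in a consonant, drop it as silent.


Word: "together" (8 letters)
Left-to-right scan:
  [1] 't' (letter)
  [2] 'o' (letter)
  [3] 'g' (letter)
  [4] 'e' (letter)
  [5] 'th' (digraph)
  [6] 'e' (letter)
  [7] 'r' (letter)
Units from scan: 7
Sound units = 7 units


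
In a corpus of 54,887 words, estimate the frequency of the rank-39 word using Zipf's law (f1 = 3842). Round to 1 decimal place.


Zipf's law: f(r) = f(1) / r
f(1) = 3842
f(39) = 3842 / 39
= 98.5 occurrences


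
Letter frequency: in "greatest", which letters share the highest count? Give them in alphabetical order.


Word: "greatest"
Letter counts:
  'a': 1
  'e': 2
  'g': 1
  'r': 1
  's': 1
  't': 2
Maximum count = 2
Most frequent = 'e', 't' (2 times each)


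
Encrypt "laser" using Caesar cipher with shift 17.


Word: "laser"
Shift: 17
Each letter → (letter + shift) mod 26:
  'l' (11) + 17 = 2 → 'c'
  'a' (0) + 17 = 17 → 'r'
  's' (18) + 17 = 9 → 'j'
  'e' (4) + 17 = 21 → 'v'
  'r' (17) + 17 = 8 → 'i'
Result = "crjvi"


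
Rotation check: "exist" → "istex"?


Word: "exist", Candidate: "istex"
Method: check if candidate is substring of word+word
"existexist" contains "istex"? Yes
Is rotation = Yes


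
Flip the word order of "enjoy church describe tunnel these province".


Original: "enjoy church describe tunnel these province"
Words (1..n): enjoy | church | describe | tunnel | these | province
Reversed (n..1): province | these | tunnel | describe | church | enjoy
Result = "province these tunnel describe church enjoy"


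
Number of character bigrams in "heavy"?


Word: "heavy" (length 5)
Number of 2-grams = length - 2 + 1 = 5 - 2 + 1
= 4


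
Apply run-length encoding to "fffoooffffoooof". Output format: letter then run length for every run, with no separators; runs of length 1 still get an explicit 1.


String: "fffoooffffoooof"
Scanning for consecutive runs:
  'f' x 3
  'o' x 3
  'f' x 4
  'o' x 4
  'f' x 1
RLE = "f3o3f4o4f1"


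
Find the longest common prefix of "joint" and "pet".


Word 1: "joint"
Word 2: "pet"
Comparing from start:
  Pos 0: 'j' != 'p' (stop)
LCP = "" (length 0)


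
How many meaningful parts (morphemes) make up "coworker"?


Word: "coworker"
Morphemes: co- | work | -er
Each morpheme carries meaning
= 3 morphemes


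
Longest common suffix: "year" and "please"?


Word 1: "year"
Word 2: "please"
Comparing from end:
  Pos -1: 'r' != 'e' (stop)
LCS = "" (length 0)


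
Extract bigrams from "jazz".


Word: "jazz" (length 4)
Number of bigrams = 4 - 2 + 1 = 3
  Position 0: "ja"
  Position 1: "az"
  Position 2: "zz"
Bigrams = "ja", "az", "zz"


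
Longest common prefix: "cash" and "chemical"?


Word 1: "cash"
Word 2: "chemical"
Comparing from start:
  Pos 0: 'c' == 'c'
  Pos 1: 'a' != 'h' (stop)
LCP = "c" (length 1)


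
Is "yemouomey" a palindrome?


Word: "yemouomey"
Reversed: "yemouomey"
Forward == Backward? yemouomey == yemouomey
Palindrome = Yes


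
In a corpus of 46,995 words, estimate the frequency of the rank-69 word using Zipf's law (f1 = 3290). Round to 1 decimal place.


Zipf's law: f(r) = f(1) / r
f(1) = 3290
f(69) = 3290 / 69
= 47.7 occurrences


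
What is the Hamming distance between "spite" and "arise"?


Comparing character by character (same length = 5):
  Pos 0: 's' vs 'a' !=
  Pos 1: 'p' vs 'r' !=
  Pos 2: 'i' vs 'i' =
  Pos 3: 't' vs 's' !=
  Pos 4: 'e' vs 'e' =
Hamming distance = 3


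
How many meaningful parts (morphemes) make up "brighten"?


Word: "brighten"
Morphemes: bright | -en
Each morpheme carries meaning
= 2 morphemes


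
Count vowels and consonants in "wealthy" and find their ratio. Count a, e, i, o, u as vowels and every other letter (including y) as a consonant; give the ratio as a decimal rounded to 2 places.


Word: "wealthy"
Vowels (a,e,i,o,u): 2
Consonants: 5
Ratio = 2/5
= 0.40


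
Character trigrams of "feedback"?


Word: "feedback" (length 8)
Number of trigrams = 8 - 3 + 1 = 6
  Position 0: "fee"
  Position 1: "eed"
  Position 2: "edb"
  Position 3: "dba"
  Position 4: "bac"
  Position 5: "ack"
Trigrams = "fee", "eed", "edb", "dba", "bac", "ack"


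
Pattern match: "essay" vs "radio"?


Pattern of "essay": [0, 1, 1, 2, 3]
Pattern of "radio": [0, 1, 2, 3, 4]
Patterns do not match
Same pattern = No


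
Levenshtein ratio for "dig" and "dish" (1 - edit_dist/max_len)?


Word 1: "dig" (length 3)
Word 2: "dish" (length 4)
One optimal edit sequence:
  1. keep 'd'
  2. keep 'i'
  3. insert 's'  (+1)
  4. substitute 'g' -> 'h'  (+1)
Edit distance = 2
Max length = max(3, 4) = 4
Similarity = 1 - 2/4
= 0.5000


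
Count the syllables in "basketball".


Word: "basketball"
Syllable breakdown: bas / ket / ball
Counting: 3 parts
= 3 syllables


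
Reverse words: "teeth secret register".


Original: "teeth secret register"
Words (1..n): teeth | secret | register
Reversed (n..1): register | secret | teeth
Result = "register secret teeth"


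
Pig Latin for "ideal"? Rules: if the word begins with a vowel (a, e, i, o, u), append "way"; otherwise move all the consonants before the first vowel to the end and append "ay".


Word: "ideal"
Starts with vowel → add 'way'
Pig Latin = "idealway"


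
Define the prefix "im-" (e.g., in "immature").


Prefix: im-
As in: immature -> im- + mature
Meaning = not / into


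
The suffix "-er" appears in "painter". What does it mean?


Suffix: -er
Example: painter (paint + -er)
Meaning = one who / more


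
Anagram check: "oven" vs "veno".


Word 1: "oven" → sorted: enov
Word 2: "veno" → sorted: enov
Same letters? enov == enov
Anagram = Yes


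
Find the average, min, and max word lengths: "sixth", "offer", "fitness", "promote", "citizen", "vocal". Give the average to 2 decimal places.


Lengths: "sixth"=5, "offer"=5, "fitness"=7, "promote"=7, "citizen"=7, "vocal"=5
Sum = 36, Count = 6
Average = 36/6 = 6.00
= avg=6.00, min=5, max=7


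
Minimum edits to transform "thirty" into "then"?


Word 1: "thirty" (length 6)
Word 2: "then" (length 4)
One optimal edit sequence (insert/delete/substitute each cost 1):
  1. keep 't'
  2. keep 'h'
  3. delete 'i'  (+1)
  4. delete 'r'  (+1)
  5. substitute 't' -> 'e'  (+1)
  6. substitute 'y' -> 'n'  (+1)
Total edit operations: 4
Edit distance = 4


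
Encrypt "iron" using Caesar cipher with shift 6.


Word: "iron"
Shift: 6
Each letter → (letter + shift) mod 26:
  'i' (8) + 6 = 14 → 'o'
  'r' (17) + 6 = 23 → 'x'
  'o' (14) + 6 = 20 → 'u'
  'n' (13) + 6 = 19 → 't'
Result = "oxut"


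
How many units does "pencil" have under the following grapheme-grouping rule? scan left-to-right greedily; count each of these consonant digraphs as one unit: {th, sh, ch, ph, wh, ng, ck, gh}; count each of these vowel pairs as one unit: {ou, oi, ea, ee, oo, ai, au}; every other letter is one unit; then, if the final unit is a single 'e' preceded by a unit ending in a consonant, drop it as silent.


Word: "pencil" (6 letters)
Left-to-right scan:
  (1) 'p' (letter)
  (2) 'e' (letter)
  (3) 'n' (letter)
  (4) 'c' (letter)
  (5) 'i' (letter)
  (6) 'l' (letter)
Units from scan: 6
Sound units = 6 units


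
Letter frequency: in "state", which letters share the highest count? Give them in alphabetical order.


Word: "state"
Letter counts:
  'a': 1
  'e': 1
  's': 1
  't': 2
Maximum count = 2
Most frequent = 't' (2 times each)


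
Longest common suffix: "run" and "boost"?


Word 1: "run"
Word 2: "boost"
Comparing from end:
  Pos -1: 'n' != 't' (stop)
LCS = "" (length 0)


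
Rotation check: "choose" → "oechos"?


Word: "choose", Candidate: "oechos"
Method: check if candidate is substring of word+word
"choosechoose" contains "oechos"? No
Is rotation = No


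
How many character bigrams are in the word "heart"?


Word: "heart" (length 5)
Number of 2-grams = length - 2 + 1 = 5 - 2 + 1
= 4


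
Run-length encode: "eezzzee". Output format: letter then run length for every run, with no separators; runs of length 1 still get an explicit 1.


String: "eezzzee"
Scanning for consecutive runs:
  'e' x 2
  'z' x 3
  'e' x 2
RLE = "e2z3e2"


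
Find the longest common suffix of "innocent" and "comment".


Word 1: "innocent"
Word 2: "comment"
Comparing from end:
  Pos -1: 't' == 't'
  Pos -2: 'n' == 'n'
  Pos -3: 'e' == 'e'
  Pos -4: 'c' != 'm' (stop)
LCS = "ent" (length 3)


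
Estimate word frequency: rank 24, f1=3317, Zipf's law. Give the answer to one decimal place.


Zipf's law: f(r) = f(1) / r
f(1) = 3317
f(24) = 3317 / 24
= 138.2 occurrences
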